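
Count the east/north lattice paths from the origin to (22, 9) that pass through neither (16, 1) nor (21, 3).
Number of paths = 20097355

Inclusion–exclusion. Total paths: C(31, 22) = 20160075. Through P₁: C(17, 16)·C(14, 6) = 51051. Through P₂: C(24, 21)·C(7, 1) = 14168. Since P₁ is strictly southwest of P₂, a monotone path through both must visit P₁ then P₂; paths through both = C(17, 16)·C(7, 5)·C(7, 1) = 2499. Avoid both = 20160075 − 51051 − 14168 + 2499 = 20097355.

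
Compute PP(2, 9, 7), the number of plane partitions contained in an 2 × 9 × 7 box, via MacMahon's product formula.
PP(2, 9, 7) = 27810640

Evaluate the triple product over i = 1..2, j = 1..9, k = 1..7. The factors are (2/1) · (3/2) · (4/3) · (5/4) · (6/5) · (7/6) · (8/7) · (3/2) · … (126 factors total). The numerators and denominators telescope so the product is an integer; carrying out the multiplication exactly gives PP(2, 9, 7) = 27810640.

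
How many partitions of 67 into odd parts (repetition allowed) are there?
p_odd(67) = 22250

Enumerate partitions using only odd parts via the recurrence o(n, m) = o(n, m−2) + o(n−m, m) over odd m, starting from the largest odd part ≤ n. This gives p_odd(67) = 22250. (Euler's theorem: equals the count of distinct-part partitions.)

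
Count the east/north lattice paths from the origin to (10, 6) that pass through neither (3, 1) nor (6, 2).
Number of paths = 4000

Inclusion–exclusion. Total paths: C(16, 10) = 8008. Through P₁: C(4, 3)·C(12, 7) = 3168. Through P₂: C(8, 6)·C(8, 4) = 1960. Since P₁ is strictly southwest of P₂, a monotone path through both must visit P₁ then P₂; paths through both = C(4, 3)·C(4, 3)·C(8, 4) = 1120. Avoid both = 8008 − 3168 − 1960 + 1120 = 4000.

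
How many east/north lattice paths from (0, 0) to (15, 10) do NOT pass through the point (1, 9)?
Number of paths = 3268610

Total paths from (0, 0) to (15, 10): C(25, 15) = 3268760. Paths through (1, 9): (paths (0, 0) → (1, 9)) × (paths (1, 9) → (15, 10)) = C(10, 1) · C(15, 14) = 10 · 15 = 150. Avoidance count = 3268760 − 150 = 3268610.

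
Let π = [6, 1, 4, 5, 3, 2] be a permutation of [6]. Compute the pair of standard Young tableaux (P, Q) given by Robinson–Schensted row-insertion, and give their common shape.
P = [1, 2, 5] / [3] / [4] / [6];  Q = [1, 3, 4] / [2] / [5] / [6];  common shape = (3, 1, 1, 1)

Row-insert the values π_1, π_2, … into P one at a time, bumping the leftmost entry strictly greater than the inserted value down to the next row. The recording tableau Q records, in position (i, j), the step at which that cell was added to P.
  Insert 6 (step 1): P = [6];  Q = [1]
  Insert 1 (step 2): P = [1] / [6];  Q = [1] / [2]
  Insert 4 (step 3): P = [1, 4] / [6];  Q = [1, 3] / [2]
  Insert 5 (step 4): P = [1, 4, 5] / [6];  Q = [1, 3, 4] / [2]
  Insert 3 (step 5): P = [1, 3, 5] / [4] / [6];  Q = [1, 3, 4] / [2] / [5]
  Insert 2 (step 6): P = [1, 2, 5] / [3] / [4] / [6];  Q = [1, 3, 4] / [2] / [5] / [6]
Final shape: (3, 1, 1, 1).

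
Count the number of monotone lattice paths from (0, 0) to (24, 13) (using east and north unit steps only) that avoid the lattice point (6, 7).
Number of paths = 3331500564

Total paths from (0, 0) to (24, 13): C(37, 24) = 3562467300. Paths through (6, 7): (paths (0, 0) → (6, 7)) × (paths (6, 7) → (24, 13)) = C(13, 6) · C(24, 18) = 1716 · 134596 = 230966736. Avoidance count = 3562467300 − 230966736 = 3331500564.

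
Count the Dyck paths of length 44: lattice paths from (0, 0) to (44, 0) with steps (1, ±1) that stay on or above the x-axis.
C_22 = 91482563640

These Dyck paths are counted by the Catalan number C_n = (1/(n + 1)) · C(2n, n). For n = 22: C_22 = (1/23) · C(44, 22) = 2104098963720/23 = 91482563640.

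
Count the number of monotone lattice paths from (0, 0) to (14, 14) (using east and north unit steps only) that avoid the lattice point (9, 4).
Number of paths = 37969455

Total paths from (0, 0) to (14, 14): C(28, 14) = 40116600. Paths through (9, 4): (paths (0, 0) → (9, 4)) × (paths (9, 4) → (14, 14)) = C(13, 9) · C(15, 5) = 715 · 3003 = 2147145. Avoidance count = 40116600 − 2147145 = 37969455.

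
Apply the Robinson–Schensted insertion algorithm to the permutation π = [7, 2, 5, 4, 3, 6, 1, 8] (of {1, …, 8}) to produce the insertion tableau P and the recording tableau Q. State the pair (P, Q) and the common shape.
P = [1, 3, 6, 8] / [2] / [4] / [5] / [7];  Q = [1, 3, 6, 8] / [2] / [4] / [5] / [7];  common shape = (4, 1, 1, 1, 1)

Row-insert the values π_1, π_2, … into P one at a time, bumping the leftmost entry strictly greater than the inserted value down to the next row. The recording tableau Q records, in position (i, j), the step at which that cell was added to P.
  Insert 7 (step 1): P = [7];  Q = [1]
  Insert 2 (step 2): P = [2] / [7];  Q = [1] / [2]
  Insert 5 (step 3): P = [2, 5] / [7];  Q = [1, 3] / [2]
  Insert 4 (step 4): P = [2, 4] / [5] / [7];  Q = [1, 3] / [2] / [4]
  Insert 3 (step 5): P = [2, 3] / [4] / [5] / [7];  Q = [1, 3] / [2] / [4] / [5]
  Insert 6 (step 6): P = [2, 3, 6] / [4] / [5] / [7];  Q = [1, 3, 6] / [2] / [4] / [5]
  Insert 1 (step 7): P = [1, 3, 6] / [2] / [4] / [5] / [7];  Q = [1, 3, 6] / [2] / [4] / [5] / [7]
  Insert 8 (step 8): P = [1, 3, 6, 8] / [2] / [4] / [5] / [7];  Q = [1, 3, 6, 8] / [2] / [4] / [5] / [7]
Final shape: (4, 1, 1, 1, 1).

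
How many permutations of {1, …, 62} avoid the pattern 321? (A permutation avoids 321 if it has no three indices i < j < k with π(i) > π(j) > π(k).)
C_62 = 24139737743045626825711458546273312

These 321-avoiding permutations are counted by the Catalan number C_n = (1/(n + 1)) · C(2n, n). For n = 62: C_62 = (1/63) · C(124, 62) = 1520803477811874490019821888415218656/63 = 24139737743045626825711458546273312.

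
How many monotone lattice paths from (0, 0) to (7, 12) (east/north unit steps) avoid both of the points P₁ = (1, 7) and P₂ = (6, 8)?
Number of paths = 31917

Inclusion–exclusion. Total paths: C(19, 7) = 50388. Through P₁: C(8, 1)·C(11, 6) = 3696. Through P₂: C(14, 6)·C(5, 1) = 15015. Since P₁ is strictly southwest of P₂, a monotone path through both must visit P₁ then P₂; paths through both = C(8, 1)·C(6, 5)·C(5, 1) = 240. Avoid both = 50388 − 3696 − 15015 + 240 = 31917.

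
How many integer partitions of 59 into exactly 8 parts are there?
p(59, 8 parts) = 33940

Partitions of n into exactly k parts are in bijection with partitions of n − k into at most k parts (subtract 1 from each part). So p(59, exactly 8) = p(51, parts ≤ 8). Computing via the recurrence p(m, j) = p(m, j−1) + p(m−j, j) gives 33940.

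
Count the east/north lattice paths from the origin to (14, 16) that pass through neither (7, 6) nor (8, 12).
Number of paths = 88118727

Inclusion–exclusion. Total paths: C(30, 14) = 145422675. Through P₁: C(13, 7)·C(17, 7) = 33372768. Through P₂: C(20, 8)·C(10, 6) = 26453700. Since P₁ is strictly southwest of P₂, a monotone path through both must visit P₁ then P₂; paths through both = C(13, 7)·C(7, 1)·C(10, 6) = 2522520. Avoid both = 145422675 − 33372768 − 26453700 + 2522520 = 88118727.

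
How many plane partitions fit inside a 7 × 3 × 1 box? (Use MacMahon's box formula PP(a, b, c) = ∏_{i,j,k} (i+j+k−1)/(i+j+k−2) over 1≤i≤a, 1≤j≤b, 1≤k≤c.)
PP(7, 3, 1) = 120

Evaluate the triple product over i = 1..7, j = 1..3, k = 1..1. The factors are (2/1) · (3/2) · (4/3) · (3/2) · (4/3) · (5/4) · (4/3) · (5/4) · … (21 factors total). The numerators and denominators telescope so the product is an integer; carrying out the multiplication exactly gives PP(7, 3, 1) = 120.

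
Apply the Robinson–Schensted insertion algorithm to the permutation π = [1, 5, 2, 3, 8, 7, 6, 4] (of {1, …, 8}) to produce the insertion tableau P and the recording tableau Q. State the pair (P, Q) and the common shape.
P = [1, 2, 3, 4] / [5, 6] / [7] / [8];  Q = [1, 2, 4, 5] / [3, 6] / [7] / [8];  common shape = (4, 2, 1, 1)

Row-insert the values π_1, π_2, … into P one at a time, bumping the leftmost entry strictly greater than the inserted value down to the next row. The recording tableau Q records, in position (i, j), the step at which that cell was added to P.
  Insert 1 (step 1): P = [1];  Q = [1]
  Insert 5 (step 2): P = [1, 5];  Q = [1, 2]
  Insert 2 (step 3): P = [1, 2] / [5];  Q = [1, 2] / [3]
  Insert 3 (step 4): P = [1, 2, 3] / [5];  Q = [1, 2, 4] / [3]
  Insert 8 (step 5): P = [1, 2, 3, 8] / [5];  Q = [1, 2, 4, 5] / [3]
  Insert 7 (step 6): P = [1, 2, 3, 7] / [5, 8];  Q = [1, 2, 4, 5] / [3, 6]
  Insert 6 (step 7): P = [1, 2, 3, 6] / [5, 7] / [8];  Q = [1, 2, 4, 5] / [3, 6] / [7]
  Insert 4 (step 8): P = [1, 2, 3, 4] / [5, 6] / [7] / [8];  Q = [1, 2, 4, 5] / [3, 6] / [7] / [8]
Final shape: (4, 2, 1, 1).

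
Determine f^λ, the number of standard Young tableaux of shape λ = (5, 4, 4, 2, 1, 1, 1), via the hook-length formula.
# SYT of shape (5, 4, 4, 2, 1, 1, 1) = 8019648

Hook-length formula: f^λ = n! / Π hook(c), product over all cells c of the Young diagram. For λ = (5, 4, 4, 2, 1, 1, 1), n = 18 boxes. Hook lengths by row (left-to-right, top-to-bottom): [11, 7, 5, 4, 1]; [9, 5, 3, 2]; [8, 4, 2, 1]; [5, 1]; [3]; [2]; [1]. Product of hooks = 798336000. So f^λ = 18! / 798336000 = 6402373705728000 / 798336000 = 8019648.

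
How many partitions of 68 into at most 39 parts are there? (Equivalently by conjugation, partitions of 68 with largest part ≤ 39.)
p(68, parts ≤ 39) = 3069275

Use the recurrence p(n, m) = p(n, m−1) + p(n−m, m): either the largest part is < m (count p(n, m−1)) or the largest part is exactly m (remove one copy of m, count p(n−m, m)). With p(0, ·) = 1 this gives p(68, parts ≤ 39) = 3069275. (By conjugating Young diagrams, this also counts partitions of 68 into at most 39 parts.)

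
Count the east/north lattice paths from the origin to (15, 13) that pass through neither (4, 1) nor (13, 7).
Number of paths = 29211910

Inclusion–exclusion. Total paths: C(28, 15) = 37442160. Through P₁: C(5, 4)·C(23, 11) = 6760390. Through P₂: C(20, 13)·C(8, 2) = 2170560. Since P₁ is strictly southwest of P₂, a monotone path through both must visit P₁ then P₂; paths through both = C(5, 4)·C(15, 9)·C(8, 2) = 700700. Avoid both = 37442160 − 6760390 − 2170560 + 700700 = 29211910.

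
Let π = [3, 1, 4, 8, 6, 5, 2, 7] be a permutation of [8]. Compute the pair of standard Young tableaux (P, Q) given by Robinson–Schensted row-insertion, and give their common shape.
P = [1, 2, 5, 7] / [3, 4] / [6] / [8];  Q = [1, 3, 4, 8] / [2, 5] / [6] / [7];  common shape = (4, 2, 1, 1)

Row-insert the values π_1, π_2, … into P one at a time, bumping the leftmost entry strictly greater than the inserted value down to the next row. The recording tableau Q records, in position (i, j), the step at which that cell was added to P.
  Insert 3 (step 1): P = [3];  Q = [1]
  Insert 1 (step 2): P = [1] / [3];  Q = [1] / [2]
  Insert 4 (step 3): P = [1, 4] / [3];  Q = [1, 3] / [2]
  Insert 8 (step 4): P = [1, 4, 8] / [3];  Q = [1, 3, 4] / [2]
  Insert 6 (step 5): P = [1, 4, 6] / [3, 8];  Q = [1, 3, 4] / [2, 5]
  Insert 5 (step 6): P = [1, 4, 5] / [3, 6] / [8];  Q = [1, 3, 4] / [2, 5] / [6]
  Insert 2 (step 7): P = [1, 2, 5] / [3, 4] / [6] / [8];  Q = [1, 3, 4] / [2, 5] / [6] / [7]
  Insert 7 (step 8): P = [1, 2, 5, 7] / [3, 4] / [6] / [8];  Q = [1, 3, 4, 8] / [2, 5] / [6] / [7]
Final shape: (4, 2, 1, 1).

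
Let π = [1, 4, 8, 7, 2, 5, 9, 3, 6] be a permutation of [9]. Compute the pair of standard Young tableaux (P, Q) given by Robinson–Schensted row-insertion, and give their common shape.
P = [1, 2, 3, 6] / [4, 5, 9] / [7] / [8];  Q = [1, 2, 3, 7] / [4, 6, 9] / [5] / [8];  common shape = (4, 3, 1, 1)

Row-insert the values π_1, π_2, … into P one at a time, bumping the leftmost entry strictly greater than the inserted value down to the next row. The recording tableau Q records, in position (i, j), the step at which that cell was added to P.
  Insert 1 (step 1): P = [1];  Q = [1]
  Insert 4 (step 2): P = [1, 4];  Q = [1, 2]
  Insert 8 (step 3): P = [1, 4, 8];  Q = [1, 2, 3]
  Insert 7 (step 4): P = [1, 4, 7] / [8];  Q = [1, 2, 3] / [4]
  Insert 2 (step 5): P = [1, 2, 7] / [4] / [8];  Q = [1, 2, 3] / [4] / [5]
  Insert 5 (step 6): P = [1, 2, 5] / [4, 7] / [8];  Q = [1, 2, 3] / [4, 6] / [5]
  Insert 9 (step 7): P = [1, 2, 5, 9] / [4, 7] / [8];  Q = [1, 2, 3, 7] / [4, 6] / [5]
  Insert 3 (step 8): P = [1, 2, 3, 9] / [4, 5] / [7] / [8];  Q = [1, 2, 3, 7] / [4, 6] / [5] / [8]
  Insert 6 (step 9): P = [1, 2, 3, 6] / [4, 5, 9] / [7] / [8];  Q = [1, 2, 3, 7] / [4, 6, 9] / [5] / [8]
Final shape: (4, 3, 1, 1).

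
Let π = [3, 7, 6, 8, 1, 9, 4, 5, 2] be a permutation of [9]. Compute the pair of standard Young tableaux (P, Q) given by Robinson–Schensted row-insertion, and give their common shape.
P = [1, 2, 5, 9] / [3, 4, 8] / [6] / [7];  Q = [1, 2, 4, 6] / [3, 7, 8] / [5] / [9];  common shape = (4, 3, 1, 1)

Row-insert the values π_1, π_2, … into P one at a time, bumping the leftmost entry strictly greater than the inserted value down to the next row. The recording tableau Q records, in position (i, j), the step at which that cell was added to P.
  Insert 3 (step 1): P = [3];  Q = [1]
  Insert 7 (step 2): P = [3, 7];  Q = [1, 2]
  Insert 6 (step 3): P = [3, 6] / [7];  Q = [1, 2] / [3]
  Insert 8 (step 4): P = [3, 6, 8] / [7];  Q = [1, 2, 4] / [3]
  Insert 1 (step 5): P = [1, 6, 8] / [3] / [7];  Q = [1, 2, 4] / [3] / [5]
  Insert 9 (step 6): P = [1, 6, 8, 9] / [3] / [7];  Q = [1, 2, 4, 6] / [3] / [5]
  Insert 4 (step 7): P = [1, 4, 8, 9] / [3, 6] / [7];  Q = [1, 2, 4, 6] / [3, 7] / [5]
  Insert 5 (step 8): P = [1, 4, 5, 9] / [3, 6, 8] / [7];  Q = [1, 2, 4, 6] / [3, 7, 8] / [5]
  Insert 2 (step 9): P = [1, 2, 5, 9] / [3, 4, 8] / [6] / [7];  Q = [1, 2, 4, 6] / [3, 7, 8] / [5] / [9]
Final shape: (4, 3, 1, 1).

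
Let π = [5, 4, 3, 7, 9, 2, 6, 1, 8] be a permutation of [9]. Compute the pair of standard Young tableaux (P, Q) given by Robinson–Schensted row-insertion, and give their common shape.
P = [1, 6, 8] / [2, 7, 9] / [3] / [4] / [5];  Q = [1, 4, 5] / [2, 7, 9] / [3] / [6] / [8];  common shape = (3, 3, 1, 1, 1)

Row-insert the values π_1, π_2, … into P one at a time, bumping the leftmost entry strictly greater than the inserted value down to the next row. The recording tableau Q records, in position (i, j), the step at which that cell was added to P.
  Insert 5 (step 1): P = [5];  Q = [1]
  Insert 4 (step 2): P = [4] / [5];  Q = [1] / [2]
  Insert 3 (step 3): P = [3] / [4] / [5];  Q = [1] / [2] / [3]
  Insert 7 (step 4): P = [3, 7] / [4] / [5];  Q = [1, 4] / [2] / [3]
  Insert 9 (step 5): P = [3, 7, 9] / [4] / [5];  Q = [1, 4, 5] / [2] / [3]
  Insert 2 (step 6): P = [2, 7, 9] / [3] / [4] / [5];  Q = [1, 4, 5] / [2] / [3] / [6]
  Insert 6 (step 7): P = [2, 6, 9] / [3, 7] / [4] / [5];  Q = [1, 4, 5] / [2, 7] / [3] / [6]
  Insert 1 (step 8): P = [1, 6, 9] / [2, 7] / [3] / [4] / [5];  Q = [1, 4, 5] / [2, 7] / [3] / [6] / [8]
  Insert 8 (step 9): P = [1, 6, 8] / [2, 7, 9] / [3] / [4] / [5];  Q = [1, 4, 5] / [2, 7, 9] / [3] / [6] / [8]
Final shape: (3, 3, 1, 1, 1).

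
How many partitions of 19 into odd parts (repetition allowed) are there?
p_odd(19) = 54

Enumerate partitions using only odd parts via the recurrence o(n, m) = o(n, m−2) + o(n−m, m) over odd m, starting from the largest odd part ≤ n. This gives p_odd(19) = 54. (Euler's theorem: equals the count of distinct-part partitions.)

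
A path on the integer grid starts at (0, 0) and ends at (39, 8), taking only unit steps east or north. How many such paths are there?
Number of paths = 314457495

A monotone lattice path from (0, 0) to (39, 8) consists of 39 east steps and 8 north steps in some order, so it is determined by which 39 of the 47 steps are east. The count is C(47, 39) = 314457495.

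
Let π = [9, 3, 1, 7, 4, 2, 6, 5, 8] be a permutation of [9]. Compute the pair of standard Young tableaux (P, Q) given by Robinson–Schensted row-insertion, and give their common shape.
P = [1, 2, 5, 8] / [3, 4, 6] / [7] / [9];  Q = [1, 4, 7, 9] / [2, 5, 8] / [3] / [6];  common shape = (4, 3, 1, 1)

Row-insert the values π_1, π_2, … into P one at a time, bumping the leftmost entry strictly greater than the inserted value down to the next row. The recording tableau Q records, in position (i, j), the step at which that cell was added to P.
  Insert 9 (step 1): P = [9];  Q = [1]
  Insert 3 (step 2): P = [3] / [9];  Q = [1] / [2]
  Insert 1 (step 3): P = [1] / [3] / [9];  Q = [1] / [2] / [3]
  Insert 7 (step 4): P = [1, 7] / [3] / [9];  Q = [1, 4] / [2] / [3]
  Insert 4 (step 5): P = [1, 4] / [3, 7] / [9];  Q = [1, 4] / [2, 5] / [3]
  Insert 2 (step 6): P = [1, 2] / [3, 4] / [7] / [9];  Q = [1, 4] / [2, 5] / [3] / [6]
  Insert 6 (step 7): P = [1, 2, 6] / [3, 4] / [7] / [9];  Q = [1, 4, 7] / [2, 5] / [3] / [6]
  Insert 5 (step 8): P = [1, 2, 5] / [3, 4, 6] / [7] / [9];  Q = [1, 4, 7] / [2, 5, 8] / [3] / [6]
  Insert 8 (step 9): P = [1, 2, 5, 8] / [3, 4, 6] / [7] / [9];  Q = [1, 4, 7, 9] / [2, 5, 8] / [3] / [6]
Final shape: (4, 3, 1, 1).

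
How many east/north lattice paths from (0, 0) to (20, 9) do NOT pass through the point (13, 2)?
Number of paths = 9654645

Total paths from (0, 0) to (20, 9): C(29, 20) = 10015005. Paths through (13, 2): (paths (0, 0) → (13, 2)) × (paths (13, 2) → (20, 9)) = C(15, 13) · C(14, 7) = 105 · 3432 = 360360. Avoidance count = 10015005 − 360360 = 9654645.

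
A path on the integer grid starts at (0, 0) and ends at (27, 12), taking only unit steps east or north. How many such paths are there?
Number of paths = 3910797436

A monotone lattice path from (0, 0) to (27, 12) consists of 27 east steps and 12 north steps in some order, so it is determined by which 27 of the 39 steps are east. The count is C(39, 27) = 3910797436.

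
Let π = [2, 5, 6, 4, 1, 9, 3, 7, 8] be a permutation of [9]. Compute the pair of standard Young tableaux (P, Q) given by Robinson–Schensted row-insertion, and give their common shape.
P = [1, 3, 6, 7, 8] / [2, 4, 9] / [5];  Q = [1, 2, 3, 6, 9] / [4, 7, 8] / [5];  common shape = (5, 3, 1)

Row-insert the values π_1, π_2, … into P one at a time, bumping the leftmost entry strictly greater than the inserted value down to the next row. The recording tableau Q records, in position (i, j), the step at which that cell was added to P.
  Insert 2 (step 1): P = [2];  Q = [1]
  Insert 5 (step 2): P = [2, 5];  Q = [1, 2]
  Insert 6 (step 3): P = [2, 5, 6];  Q = [1, 2, 3]
  Insert 4 (step 4): P = [2, 4, 6] / [5];  Q = [1, 2, 3] / [4]
  Insert 1 (step 5): P = [1, 4, 6] / [2] / [5];  Q = [1, 2, 3] / [4] / [5]
  Insert 9 (step 6): P = [1, 4, 6, 9] / [2] / [5];  Q = [1, 2, 3, 6] / [4] / [5]
  Insert 3 (step 7): P = [1, 3, 6, 9] / [2, 4] / [5];  Q = [1, 2, 3, 6] / [4, 7] / [5]
  Insert 7 (step 8): P = [1, 3, 6, 7] / [2, 4, 9] / [5];  Q = [1, 2, 3, 6] / [4, 7, 8] / [5]
  Insert 8 (step 9): P = [1, 3, 6, 7, 8] / [2, 4, 9] / [5];  Q = [1, 2, 3, 6, 9] / [4, 7, 8] / [5]
Final shape: (5, 3, 1).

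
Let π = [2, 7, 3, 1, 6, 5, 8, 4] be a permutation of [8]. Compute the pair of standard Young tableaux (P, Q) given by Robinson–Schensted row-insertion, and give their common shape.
P = [1, 3, 4, 8] / [2, 5] / [6] / [7];  Q = [1, 2, 5, 7] / [3, 6] / [4] / [8];  common shape = (4, 2, 1, 1)

Row-insert the values π_1, π_2, … into P one at a time, bumping the leftmost entry strictly greater than the inserted value down to the next row. The recording tableau Q records, in position (i, j), the step at which that cell was added to P.
  Insert 2 (step 1): P = [2];  Q = [1]
  Insert 7 (step 2): P = [2, 7];  Q = [1, 2]
  Insert 3 (step 3): P = [2, 3] / [7];  Q = [1, 2] / [3]
  Insert 1 (step 4): P = [1, 3] / [2] / [7];  Q = [1, 2] / [3] / [4]
  Insert 6 (step 5): P = [1, 3, 6] / [2] / [7];  Q = [1, 2, 5] / [3] / [4]
  Insert 5 (step 6): P = [1, 3, 5] / [2, 6] / [7];  Q = [1, 2, 5] / [3, 6] / [4]
  Insert 8 (step 7): P = [1, 3, 5, 8] / [2, 6] / [7];  Q = [1, 2, 5, 7] / [3, 6] / [4]
  Insert 4 (step 8): P = [1, 3, 4, 8] / [2, 5] / [6] / [7];  Q = [1, 2, 5, 7] / [3, 6] / [4] / [8]
Final shape: (4, 2, 1, 1).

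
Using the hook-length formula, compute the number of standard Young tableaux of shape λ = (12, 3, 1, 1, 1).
# SYT of shape (12, 3, 1, 1, 1) = 116025

Hook-length formula: f^λ = n! / Π hook(c), product over all cells c of the Young diagram. For λ = (12, 3, 1, 1, 1), n = 18 boxes. Hook lengths by row (left-to-right, top-to-bottom): [16, 12, 11, 9, 8, 7, 6, 5, 4, 3, 2, 1]; [6, 2, 1]; [3]; [2]; [1]. Product of hooks = 55180984320. So f^λ = 18! / 55180984320 = 6402373705728000 / 55180984320 = 116025.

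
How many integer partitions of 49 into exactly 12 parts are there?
p(49, 12 parts) = 14552

Partitions of n into exactly k parts are in bijection with partitions of n − k into at most k parts (subtract 1 from each part). So p(49, exactly 12) = p(37, parts ≤ 12). Computing via the recurrence p(m, j) = p(m, j−1) + p(m−j, j) gives 14552.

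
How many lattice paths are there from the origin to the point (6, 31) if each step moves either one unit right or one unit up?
Number of paths = 2324784

A monotone lattice path from (0, 0) to (6, 31) consists of 6 east steps and 31 north steps in some order, so it is determined by which 6 of the 37 steps are east. The count is C(37, 6) = 2324784.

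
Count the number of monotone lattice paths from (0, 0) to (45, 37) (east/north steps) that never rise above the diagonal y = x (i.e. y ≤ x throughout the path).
Number of paths = 56488824475144955089560

By the reflection principle (André's argument), the number of monotone paths to (45, 37) with n ≤ m that never go above y = x is C(82, 45) − C(82, 46) = 288720658428518659346640 − 232231833953373704257080 = 56488824475144955089560.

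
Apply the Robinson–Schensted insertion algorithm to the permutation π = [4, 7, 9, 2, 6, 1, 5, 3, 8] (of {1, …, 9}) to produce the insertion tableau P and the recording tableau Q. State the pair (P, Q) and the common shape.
P = [1, 3, 8] / [2, 5, 9] / [4, 6] / [7];  Q = [1, 2, 3] / [4, 5, 9] / [6, 7] / [8];  common shape = (3, 3, 2, 1)

Row-insert the values π_1, π_2, … into P one at a time, bumping the leftmost entry strictly greater than the inserted value down to the next row. The recording tableau Q records, in position (i, j), the step at which that cell was added to P.
  Insert 4 (step 1): P = [4];  Q = [1]
  Insert 7 (step 2): P = [4, 7];  Q = [1, 2]
  Insert 9 (step 3): P = [4, 7, 9];  Q = [1, 2, 3]
  Insert 2 (step 4): P = [2, 7, 9] / [4];  Q = [1, 2, 3] / [4]
  Insert 6 (step 5): P = [2, 6, 9] / [4, 7];  Q = [1, 2, 3] / [4, 5]
  Insert 1 (step 6): P = [1, 6, 9] / [2, 7] / [4];  Q = [1, 2, 3] / [4, 5] / [6]
  Insert 5 (step 7): P = [1, 5, 9] / [2, 6] / [4, 7];  Q = [1, 2, 3] / [4, 5] / [6, 7]
  Insert 3 (step 8): P = [1, 3, 9] / [2, 5] / [4, 6] / [7];  Q = [1, 2, 3] / [4, 5] / [6, 7] / [8]
  Insert 8 (step 9): P = [1, 3, 8] / [2, 5, 9] / [4, 6] / [7];  Q = [1, 2, 3] / [4, 5, 9] / [6, 7] / [8]
Final shape: (3, 3, 2, 1).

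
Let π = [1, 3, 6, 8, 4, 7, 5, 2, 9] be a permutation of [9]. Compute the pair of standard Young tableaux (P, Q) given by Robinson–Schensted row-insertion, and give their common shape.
P = [1, 2, 4, 5, 9] / [3, 7] / [6] / [8];  Q = [1, 2, 3, 4, 9] / [5, 6] / [7] / [8];  common shape = (5, 2, 1, 1)

Row-insert the values π_1, π_2, … into P one at a time, bumping the leftmost entry strictly greater than the inserted value down to the next row. The recording tableau Q records, in position (i, j), the step at which that cell was added to P.
  Insert 1 (step 1): P = [1];  Q = [1]
  Insert 3 (step 2): P = [1, 3];  Q = [1, 2]
  Insert 6 (step 3): P = [1, 3, 6];  Q = [1, 2, 3]
  Insert 8 (step 4): P = [1, 3, 6, 8];  Q = [1, 2, 3, 4]
  Insert 4 (step 5): P = [1, 3, 4, 8] / [6];  Q = [1, 2, 3, 4] / [5]
  Insert 7 (step 6): P = [1, 3, 4, 7] / [6, 8];  Q = [1, 2, 3, 4] / [5, 6]
  Insert 5 (step 7): P = [1, 3, 4, 5] / [6, 7] / [8];  Q = [1, 2, 3, 4] / [5, 6] / [7]
  Insert 2 (step 8): P = [1, 2, 4, 5] / [3, 7] / [6] / [8];  Q = [1, 2, 3, 4] / [5, 6] / [7] / [8]
  Insert 9 (step 9): P = [1, 2, 4, 5, 9] / [3, 7] / [6] / [8];  Q = [1, 2, 3, 4, 9] / [5, 6] / [7] / [8]
Final shape: (5, 2, 1, 1).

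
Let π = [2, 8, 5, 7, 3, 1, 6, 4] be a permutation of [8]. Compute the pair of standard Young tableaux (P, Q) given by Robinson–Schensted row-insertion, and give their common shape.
P = [1, 3, 4] / [2, 6] / [5, 7] / [8];  Q = [1, 2, 4] / [3, 7] / [5, 8] / [6];  common shape = (3, 2, 2, 1)

Row-insert the values π_1, π_2, … into P one at a time, bumping the leftmost entry strictly greater than the inserted value down to the next row. The recording tableau Q records, in position (i, j), the step at which that cell was added to P.
  Insert 2 (step 1): P = [2];  Q = [1]
  Insert 8 (step 2): P = [2, 8];  Q = [1, 2]
  Insert 5 (step 3): P = [2, 5] / [8];  Q = [1, 2] / [3]
  Insert 7 (step 4): P = [2, 5, 7] / [8];  Q = [1, 2, 4] / [3]
  Insert 3 (step 5): P = [2, 3, 7] / [5] / [8];  Q = [1, 2, 4] / [3] / [5]
  Insert 1 (step 6): P = [1, 3, 7] / [2] / [5] / [8];  Q = [1, 2, 4] / [3] / [5] / [6]
  Insert 6 (step 7): P = [1, 3, 6] / [2, 7] / [5] / [8];  Q = [1, 2, 4] / [3, 7] / [5] / [6]
  Insert 4 (step 8): P = [1, 3, 4] / [2, 6] / [5, 7] / [8];  Q = [1, 2, 4] / [3, 7] / [5, 8] / [6]
Final shape: (3, 2, 2, 1).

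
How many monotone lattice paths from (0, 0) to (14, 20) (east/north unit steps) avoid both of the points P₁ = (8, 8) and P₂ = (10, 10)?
Number of paths = 1045413424

Inclusion–exclusion. Total paths: C(34, 14) = 1391975640. Through P₁: C(16, 8)·C(18, 6) = 238918680. Through P₂: C(20, 10)·C(14, 4) = 184940756. Since P₁ is strictly southwest of P₂, a monotone path through both must visit P₁ then P₂; paths through both = C(16, 8)·C(4, 2)·C(14, 4) = 77297220. Avoid both = 1391975640 − 238918680 − 184940756 + 77297220 = 1045413424.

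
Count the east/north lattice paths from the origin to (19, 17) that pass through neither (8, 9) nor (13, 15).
Number of paths = 6026191860

Inclusion–exclusion. Total paths: C(36, 19) = 8597496600. Through P₁: C(17, 8)·C(19, 11) = 1837398420. Through P₂: C(28, 13)·C(8, 6) = 1048380480. Since P₁ is strictly southwest of P₂, a monotone path through both must visit P₁ then P₂; paths through both = C(17, 8)·C(11, 5)·C(8, 6) = 314474160. Avoid both = 8597496600 − 1837398420 − 1048380480 + 314474160 = 6026191860.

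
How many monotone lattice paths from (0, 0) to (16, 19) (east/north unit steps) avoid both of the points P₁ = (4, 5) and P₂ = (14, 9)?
Number of paths = 2797448526

Inclusion–exclusion. Total paths: C(35, 16) = 4059928950. Through P₁: C(9, 4)·C(26, 12) = 1216870200. Through P₂: C(23, 14)·C(12, 2) = 53934540. Since P₁ is strictly southwest of P₂, a monotone path through both must visit P₁ then P₂; paths through both = C(9, 4)·C(14, 10)·C(12, 2) = 8324316. Avoid both = 4059928950 − 1216870200 − 53934540 + 8324316 = 2797448526.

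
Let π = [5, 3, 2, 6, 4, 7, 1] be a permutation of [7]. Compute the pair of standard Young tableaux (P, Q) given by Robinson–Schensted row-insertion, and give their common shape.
P = [1, 4, 7] / [2, 6] / [3] / [5];  Q = [1, 4, 6] / [2, 5] / [3] / [7];  common shape = (3, 2, 1, 1)

Row-insert the values π_1, π_2, … into P one at a time, bumping the leftmost entry strictly greater than the inserted value down to the next row. The recording tableau Q records, in position (i, j), the step at which that cell was added to P.
  Insert 5 (step 1): P = [5];  Q = [1]
  Insert 3 (step 2): P = [3] / [5];  Q = [1] / [2]
  Insert 2 (step 3): P = [2] / [3] / [5];  Q = [1] / [2] / [3]
  Insert 6 (step 4): P = [2, 6] / [3] / [5];  Q = [1, 4] / [2] / [3]
  Insert 4 (step 5): P = [2, 4] / [3, 6] / [5];  Q = [1, 4] / [2, 5] / [3]
  Insert 7 (step 6): P = [2, 4, 7] / [3, 6] / [5];  Q = [1, 4, 6] / [2, 5] / [3]
  Insert 1 (step 7): P = [1, 4, 7] / [2, 6] / [3] / [5];  Q = [1, 4, 6] / [2, 5] / [3] / [7]
Final shape: (3, 2, 1, 1).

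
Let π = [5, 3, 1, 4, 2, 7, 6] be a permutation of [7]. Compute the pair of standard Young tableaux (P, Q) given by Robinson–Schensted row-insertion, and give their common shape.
P = [1, 2, 6] / [3, 4, 7] / [5];  Q = [1, 4, 6] / [2, 5, 7] / [3];  common shape = (3, 3, 1)

Row-insert the values π_1, π_2, … into P one at a time, bumping the leftmost entry strictly greater than the inserted value down to the next row. The recording tableau Q records, in position (i, j), the step at which that cell was added to P.
  Insert 5 (step 1): P = [5];  Q = [1]
  Insert 3 (step 2): P = [3] / [5];  Q = [1] / [2]
  Insert 1 (step 3): P = [1] / [3] / [5];  Q = [1] / [2] / [3]
  Insert 4 (step 4): P = [1, 4] / [3] / [5];  Q = [1, 4] / [2] / [3]
  Insert 2 (step 5): P = [1, 2] / [3, 4] / [5];  Q = [1, 4] / [2, 5] / [3]
  Insert 7 (step 6): P = [1, 2, 7] / [3, 4] / [5];  Q = [1, 4, 6] / [2, 5] / [3]
  Insert 6 (step 7): P = [1, 2, 6] / [3, 4, 7] / [5];  Q = [1, 4, 6] / [2, 5, 7] / [3]
Final shape: (3, 3, 1).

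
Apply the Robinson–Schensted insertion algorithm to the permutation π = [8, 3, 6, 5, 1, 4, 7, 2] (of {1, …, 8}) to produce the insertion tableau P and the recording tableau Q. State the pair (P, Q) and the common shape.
P = [1, 2, 7] / [3, 4] / [5] / [6] / [8];  Q = [1, 3, 7] / [2, 6] / [4] / [5] / [8];  common shape = (3, 2, 1, 1, 1)

Row-insert the values π_1, π_2, … into P one at a time, bumping the leftmost entry strictly greater than the inserted value down to the next row. The recording tableau Q records, in position (i, j), the step at which that cell was added to P.
  Insert 8 (step 1): P = [8];  Q = [1]
  Insert 3 (step 2): P = [3] / [8];  Q = [1] / [2]
  Insert 6 (step 3): P = [3, 6] / [8];  Q = [1, 3] / [2]
  Insert 5 (step 4): P = [3, 5] / [6] / [8];  Q = [1, 3] / [2] / [4]
  Insert 1 (step 5): P = [1, 5] / [3] / [6] / [8];  Q = [1, 3] / [2] / [4] / [5]
  Insert 4 (step 6): P = [1, 4] / [3, 5] / [6] / [8];  Q = [1, 3] / [2, 6] / [4] / [5]
  Insert 7 (step 7): P = [1, 4, 7] / [3, 5] / [6] / [8];  Q = [1, 3, 7] / [2, 6] / [4] / [5]
  Insert 2 (step 8): P = [1, 2, 7] / [3, 4] / [5] / [6] / [8];  Q = [1, 3, 7] / [2, 6] / [4] / [5] / [8]
Final shape: (3, 2, 1, 1, 1).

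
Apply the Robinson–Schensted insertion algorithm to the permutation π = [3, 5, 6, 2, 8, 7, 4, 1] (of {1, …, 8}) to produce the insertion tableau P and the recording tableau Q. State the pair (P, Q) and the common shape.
P = [1, 4, 6, 7] / [2, 5] / [3] / [8];  Q = [1, 2, 3, 5] / [4, 6] / [7] / [8];  common shape = (4, 2, 1, 1)

Row-insert the values π_1, π_2, … into P one at a time, bumping the leftmost entry strictly greater than the inserted value down to the next row. The recording tableau Q records, in position (i, j), the step at which that cell was added to P.
  Insert 3 (step 1): P = [3];  Q = [1]
  Insert 5 (step 2): P = [3, 5];  Q = [1, 2]
  Insert 6 (step 3): P = [3, 5, 6];  Q = [1, 2, 3]
  Insert 2 (step 4): P = [2, 5, 6] / [3];  Q = [1, 2, 3] / [4]
  Insert 8 (step 5): P = [2, 5, 6, 8] / [3];  Q = [1, 2, 3, 5] / [4]
  Insert 7 (step 6): P = [2, 5, 6, 7] / [3, 8];  Q = [1, 2, 3, 5] / [4, 6]
  Insert 4 (step 7): P = [2, 4, 6, 7] / [3, 5] / [8];  Q = [1, 2, 3, 5] / [4, 6] / [7]
  Insert 1 (step 8): P = [1, 4, 6, 7] / [2, 5] / [3] / [8];  Q = [1, 2, 3, 5] / [4, 6] / [7] / [8]
Final shape: (4, 2, 1, 1).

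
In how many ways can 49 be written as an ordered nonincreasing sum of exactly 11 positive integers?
p(49, 11 parts) = 15021

Partitions of n into exactly k parts are in bijection with partitions of n − k into at most k parts (subtract 1 from each part). So p(49, exactly 11) = p(38, parts ≤ 11). Computing via the recurrence p(m, j) = p(m, j−1) + p(m−j, j) gives 15021.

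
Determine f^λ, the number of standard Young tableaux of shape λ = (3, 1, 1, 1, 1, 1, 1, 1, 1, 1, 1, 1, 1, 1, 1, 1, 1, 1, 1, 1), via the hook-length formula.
# SYT of shape (3, 1, 1, 1, 1, 1, 1, 1, 1, 1, 1, 1, 1, 1, 1, 1, 1, 1, 1, 1) = 210

Hook-length formula: f^λ = n! / Π hook(c), product over all cells c of the Young diagram. For λ = (3, 1, 1, 1, 1, 1, 1, 1, 1, 1, 1, 1, 1, 1, 1, 1, 1, 1, 1, 1), n = 22 boxes. Hook lengths by row (left-to-right, top-to-bottom): [22, 2, 1]; [19]; [18]; [17]; [16]; [15]; [14]; [13]; [12]; [11]; [10]; [9]; [8]; [7]; [6]; [5]; [4]; [3]; [2]; [1]. Product of hooks = 5352384417988608000. So f^λ = 22! / 5352384417988608000 = 1124000727777607680000 / 5352384417988608000 = 210.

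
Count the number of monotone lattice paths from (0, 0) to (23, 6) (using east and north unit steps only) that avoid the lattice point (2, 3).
Number of paths = 454780

Total paths from (0, 0) to (23, 6): C(29, 23) = 475020. Paths through (2, 3): (paths (0, 0) → (2, 3)) × (paths (2, 3) → (23, 6)) = C(5, 2) · C(24, 21) = 10 · 2024 = 20240. Avoidance count = 475020 − 20240 = 454780.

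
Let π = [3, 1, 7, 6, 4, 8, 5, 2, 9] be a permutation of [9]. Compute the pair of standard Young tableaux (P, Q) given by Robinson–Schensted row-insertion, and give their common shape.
P = [1, 2, 5, 9] / [3, 4, 8] / [6] / [7];  Q = [1, 3, 6, 9] / [2, 4, 7] / [5] / [8];  common shape = (4, 3, 1, 1)

Row-insert the values π_1, π_2, … into P one at a time, bumping the leftmost entry strictly greater than the inserted value down to the next row. The recording tableau Q records, in position (i, j), the step at which that cell was added to P.
  Insert 3 (step 1): P = [3];  Q = [1]
  Insert 1 (step 2): P = [1] / [3];  Q = [1] / [2]
  Insert 7 (step 3): P = [1, 7] / [3];  Q = [1, 3] / [2]
  Insert 6 (step 4): P = [1, 6] / [3, 7];  Q = [1, 3] / [2, 4]
  Insert 4 (step 5): P = [1, 4] / [3, 6] / [7];  Q = [1, 3] / [2, 4] / [5]
  Insert 8 (step 6): P = [1, 4, 8] / [3, 6] / [7];  Q = [1, 3, 6] / [2, 4] / [5]
  Insert 5 (step 7): P = [1, 4, 5] / [3, 6, 8] / [7];  Q = [1, 3, 6] / [2, 4, 7] / [5]
  Insert 2 (step 8): P = [1, 2, 5] / [3, 4, 8] / [6] / [7];  Q = [1, 3, 6] / [2, 4, 7] / [5] / [8]
  Insert 9 (step 9): P = [1, 2, 5, 9] / [3, 4, 8] / [6] / [7];  Q = [1, 3, 6, 9] / [2, 4, 7] / [5] / [8]
Final shape: (4, 3, 1, 1).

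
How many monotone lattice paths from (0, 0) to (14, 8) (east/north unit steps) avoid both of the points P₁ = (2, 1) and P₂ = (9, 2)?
Number of paths = 154284

Inclusion–exclusion. Total paths: C(22, 14) = 319770. Through P₁: C(3, 2)·C(19, 12) = 151164. Through P₂: C(11, 9)·C(11, 5) = 25410. Since P₁ is strictly southwest of P₂, a monotone path through both must visit P₁ then P₂; paths through both = C(3, 2)·C(8, 7)·C(11, 5) = 11088. Avoid both = 319770 − 151164 − 25410 + 11088 = 154284.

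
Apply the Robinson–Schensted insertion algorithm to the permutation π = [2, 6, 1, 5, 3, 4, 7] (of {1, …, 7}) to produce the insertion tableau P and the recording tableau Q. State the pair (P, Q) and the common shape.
P = [1, 3, 4, 7] / [2, 5] / [6];  Q = [1, 2, 6, 7] / [3, 4] / [5];  common shape = (4, 2, 1)

Row-insert the values π_1, π_2, … into P one at a time, bumping the leftmost entry strictly greater than the inserted value down to the next row. The recording tableau Q records, in position (i, j), the step at which that cell was added to P.
  Insert 2 (step 1): P = [2];  Q = [1]
  Insert 6 (step 2): P = [2, 6];  Q = [1, 2]
  Insert 1 (step 3): P = [1, 6] / [2];  Q = [1, 2] / [3]
  Insert 5 (step 4): P = [1, 5] / [2, 6];  Q = [1, 2] / [3, 4]
  Insert 3 (step 5): P = [1, 3] / [2, 5] / [6];  Q = [1, 2] / [3, 4] / [5]
  Insert 4 (step 6): P = [1, 3, 4] / [2, 5] / [6];  Q = [1, 2, 6] / [3, 4] / [5]
  Insert 7 (step 7): P = [1, 3, 4, 7] / [2, 5] / [6];  Q = [1, 2, 6, 7] / [3, 4] / [5]
Final shape: (4, 2, 1).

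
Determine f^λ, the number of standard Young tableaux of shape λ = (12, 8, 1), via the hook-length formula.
# SYT of shape (12, 8, 1) = 839800

Hook-length formula: f^λ = n! / Π hook(c), product over all cells c of the Young diagram. For λ = (12, 8, 1), n = 21 boxes. Hook lengths by row (left-to-right, top-to-bottom): [14, 12, 11, 10, 9, 8, 7, 6, 4, 3, 2, 1]; [9, 7, 6, 5, 4, 3, 2, 1]; [1]. Product of hooks = 60837035212800. So f^λ = 21! / 60837035212800 = 51090942171709440000 / 60837035212800 = 839800.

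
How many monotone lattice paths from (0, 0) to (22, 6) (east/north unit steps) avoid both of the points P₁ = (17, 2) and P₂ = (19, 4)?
Number of paths = 276904

Inclusion–exclusion. Total paths: C(28, 22) = 376740. Through P₁: C(19, 17)·C(9, 5) = 21546. Through P₂: C(23, 19)·C(5, 3) = 88550. Since P₁ is strictly southwest of P₂, a monotone path through both must visit P₁ then P₂; paths through both = C(19, 17)·C(4, 2)·C(5, 3) = 10260. Avoid both = 376740 − 21546 − 88550 + 10260 = 276904.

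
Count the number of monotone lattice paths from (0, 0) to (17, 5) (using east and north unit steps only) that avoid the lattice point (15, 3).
Number of paths = 21438

Total paths from (0, 0) to (17, 5): C(22, 17) = 26334. Paths through (15, 3): (paths (0, 0) → (15, 3)) × (paths (15, 3) → (17, 5)) = C(18, 15) · C(4, 2) = 816 · 6 = 4896. Avoidance count = 26334 − 4896 = 21438.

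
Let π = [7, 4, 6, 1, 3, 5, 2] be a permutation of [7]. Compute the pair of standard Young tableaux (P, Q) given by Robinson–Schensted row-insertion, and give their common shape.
P = [1, 2, 5] / [3, 6] / [4] / [7];  Q = [1, 3, 6] / [2, 5] / [4] / [7];  common shape = (3, 2, 1, 1)

Row-insert the values π_1, π_2, … into P one at a time, bumping the leftmost entry strictly greater than the inserted value down to the next row. The recording tableau Q records, in position (i, j), the step at which that cell was added to P.
  Insert 7 (step 1): P = [7];  Q = [1]
  Insert 4 (step 2): P = [4] / [7];  Q = [1] / [2]
  Insert 6 (step 3): P = [4, 6] / [7];  Q = [1, 3] / [2]
  Insert 1 (step 4): P = [1, 6] / [4] / [7];  Q = [1, 3] / [2] / [4]
  Insert 3 (step 5): P = [1, 3] / [4, 6] / [7];  Q = [1, 3] / [2, 5] / [4]
  Insert 5 (step 6): P = [1, 3, 5] / [4, 6] / [7];  Q = [1, 3, 6] / [2, 5] / [4]
  Insert 2 (step 7): P = [1, 2, 5] / [3, 6] / [4] / [7];  Q = [1, 3, 6] / [2, 5] / [4] / [7]
Final shape: (3, 2, 1, 1).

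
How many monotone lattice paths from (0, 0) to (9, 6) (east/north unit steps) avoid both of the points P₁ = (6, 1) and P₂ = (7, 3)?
Number of paths = 3623

Inclusion–exclusion. Total paths: C(15, 9) = 5005. Through P₁: C(7, 6)·C(8, 3) = 392. Through P₂: C(10, 7)·C(5, 2) = 1200. Since P₁ is strictly southwest of P₂, a monotone path through both must visit P₁ then P₂; paths through both = C(7, 6)·C(3, 1)·C(5, 2) = 210. Avoid both = 5005 − 392 − 1200 + 210 = 3623.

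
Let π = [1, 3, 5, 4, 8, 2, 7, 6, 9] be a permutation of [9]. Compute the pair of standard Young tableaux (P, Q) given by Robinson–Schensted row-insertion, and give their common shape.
P = [1, 2, 4, 6, 9] / [3, 7] / [5, 8];  Q = [1, 2, 3, 5, 9] / [4, 7] / [6, 8];  common shape = (5, 2, 2)

Row-insert the values π_1, π_2, … into P one at a time, bumping the leftmost entry strictly greater than the inserted value down to the next row. The recording tableau Q records, in position (i, j), the step at which that cell was added to P.
  Insert 1 (step 1): P = [1];  Q = [1]
  Insert 3 (step 2): P = [1, 3];  Q = [1, 2]
  Insert 5 (step 3): P = [1, 3, 5];  Q = [1, 2, 3]
  Insert 4 (step 4): P = [1, 3, 4] / [5];  Q = [1, 2, 3] / [4]
  Insert 8 (step 5): P = [1, 3, 4, 8] / [5];  Q = [1, 2, 3, 5] / [4]
  Insert 2 (step 6): P = [1, 2, 4, 8] / [3] / [5];  Q = [1, 2, 3, 5] / [4] / [6]
  Insert 7 (step 7): P = [1, 2, 4, 7] / [3, 8] / [5];  Q = [1, 2, 3, 5] / [4, 7] / [6]
  Insert 6 (step 8): P = [1, 2, 4, 6] / [3, 7] / [5, 8];  Q = [1, 2, 3, 5] / [4, 7] / [6, 8]
  Insert 9 (step 9): P = [1, 2, 4, 6, 9] / [3, 7] / [5, 8];  Q = [1, 2, 3, 5, 9] / [4, 7] / [6, 8]
Final shape: (5, 2, 2).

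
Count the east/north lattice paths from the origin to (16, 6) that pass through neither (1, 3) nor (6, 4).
Number of paths = 59073

Inclusion–exclusion. Total paths: C(22, 16) = 74613. Through P₁: C(4, 1)·C(18, 15) = 3264. Through P₂: C(10, 6)·C(12, 10) = 13860. Since P₁ is strictly southwest of P₂, a monotone path through both must visit P₁ then P₂; paths through both = C(4, 1)·C(6, 5)·C(12, 10) = 1584. Avoid both = 74613 − 3264 − 13860 + 1584 = 59073.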